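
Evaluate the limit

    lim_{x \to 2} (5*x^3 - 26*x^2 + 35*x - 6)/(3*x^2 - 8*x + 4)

Direct substitution gives 0/0, so factor. Both numerator and denominator have (x - 2) as a factor.
After cancelling, the expression reduces to (5*x^2 - 16*x + 3)/(3*x - 2).
Substituting x = 2 gives -9/4.

-9/4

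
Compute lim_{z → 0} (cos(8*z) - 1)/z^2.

-32

Direct substitution gives 0/0.
Apply L'Hôpital: lim (-8*sin(8*z))/(2*z), still 0/0.
After 2 applications of L'Hôpital's rule the quotient is (-64*cos(8*z))/(2); substituting z = 0 gives -32.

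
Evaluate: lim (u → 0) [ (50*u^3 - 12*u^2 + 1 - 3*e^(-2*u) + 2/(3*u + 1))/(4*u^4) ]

Substitution gives 0/0; apply L'Hôpital's rule 4 times.
After differentiating numerator and denominator 4 times the quotient is (-48*e^(-2*u) + 3888/(3*u + 1)^5)/(96); at u = 0 this is 40.

40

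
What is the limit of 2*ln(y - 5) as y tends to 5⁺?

As y → 5⁺, y - 5 → 0⁺ and ln(y - 5) → −∞.
Multiplying by 2 gives -∞.

-∞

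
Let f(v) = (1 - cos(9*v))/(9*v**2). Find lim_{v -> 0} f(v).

Substitution gives 0/0.
Use (1 − cos u)/u² → 1/2 with u = 9v: the limit is 9²/(2·9) = 9/2.

9/2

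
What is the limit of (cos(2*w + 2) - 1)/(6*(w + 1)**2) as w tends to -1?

Direct substitution gives 0/0.
Apply L'Hôpital: lim (-2*sin(2*w + 2))/(12*w + 12), still 0/0.
After 2 applications of L'Hôpital's rule the quotient is (-4*cos(2*w + 2))/(12); substituting w = -1 gives -1/3.

-1/3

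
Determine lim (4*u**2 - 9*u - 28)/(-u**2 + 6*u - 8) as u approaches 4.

-23/2

At u = 4 both the top and bottom vanish — a removable singularity. Factoring out (u - 4) from each leaves (4*u + 7)/(2 - u), which at u = 4 equals -23/2.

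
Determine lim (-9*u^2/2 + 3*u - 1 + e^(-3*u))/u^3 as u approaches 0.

Direct substitution gives 0/0.
Apply L'Hôpital: lim (-9*u + 3 - 3*e^(-3*u))/(3*u^2), still 0/0.
Apply L'Hôpital: lim (-9 + 9*e^(-3*u))/(6*u), still 0/0.
After 3 applications of L'Hôpital's rule the quotient is (-27*e^(-3*u))/(6); substituting u = 0 gives -9/2.

-9/2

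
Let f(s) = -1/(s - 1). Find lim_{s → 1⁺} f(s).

As s → 1⁺, (s - 1) → 0⁺, so (s - 1)^1 → 0⁺ and -1/(s - 1)^1 → -∞.

-∞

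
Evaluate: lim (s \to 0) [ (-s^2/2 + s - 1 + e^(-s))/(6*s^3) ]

-1/36

Direct substitution gives 0/0.
Apply L'Hôpital: lim (-s + 1 - e^(-s))/(18*s^2), still 0/0.
Apply L'Hôpital: lim (-1 + e^(-s))/(36*s), still 0/0.
After 3 applications of L'Hôpital's rule the quotient is (-e^(-s))/(36); substituting s = 0 gives -1/36.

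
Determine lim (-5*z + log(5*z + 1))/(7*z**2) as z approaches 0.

Direct substitution gives 0/0.
Apply L'Hôpital: lim (-5 + 5/(5*z + 1))/(14*z), still 0/0.
After 2 applications of L'Hôpital's rule the quotient is (-25/(5*z + 1)^2)/(14); substituting z = 0 gives -25/14.

-25/14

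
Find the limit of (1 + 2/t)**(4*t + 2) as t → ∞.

e^(8)

The base → 1 and the exponent → ∞: a 1^∞ form.
Take logarithms: (4t + 2)·ln(1 + 2/t). Since ln(1+u) ~ u for small u, this behaves like (4t)·(2/t) → 8.
So the limit is e^(8).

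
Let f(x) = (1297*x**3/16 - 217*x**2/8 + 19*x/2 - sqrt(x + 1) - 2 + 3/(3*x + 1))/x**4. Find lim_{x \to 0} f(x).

31109/128

Substitution gives 0/0 (the numerator vanishes to order 4).
Expand each term to order x^4: the coefficient of x^4 in −√(1 + x) is 5/128 and in 3·1/(1 + 3x) is 243.
Lower-order terms cancel with the polynomial part, so the numerator is (31109/128)·x^4 + o(x^4), and the limit is (31109/128)/(1) = 31109/128.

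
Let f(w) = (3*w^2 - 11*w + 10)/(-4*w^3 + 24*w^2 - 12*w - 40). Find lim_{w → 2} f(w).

1/36

Direct substitution gives 0/0, so factor. Both numerator and denominator have (w - 2) as a factor.
After cancelling, the expression reduces to (3*w - 5)/(-4*w^2 + 16*w + 20).
Substituting w = 2 gives 1/36.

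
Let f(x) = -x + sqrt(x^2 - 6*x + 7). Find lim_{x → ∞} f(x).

This has the form ∞ − ∞. Multiply and divide by the conjugate √(x^2 - 6*x + 7) + x.
That gives (-6x + 7) / (√(x^2 - 6*x + 7) + x).
Divide numerator and denominator by x: the limit is -6/(2·1) = -3.

-3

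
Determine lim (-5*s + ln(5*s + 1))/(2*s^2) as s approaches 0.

Direct substitution gives 0/0.
Apply L'Hôpital: lim (-5 + 5/(5*s + 1))/(4*s), still 0/0.
After 2 applications of L'Hôpital's rule the quotient is (-25/(5*s + 1)^2)/(4); substituting s = 0 gives -25/4.

-25/4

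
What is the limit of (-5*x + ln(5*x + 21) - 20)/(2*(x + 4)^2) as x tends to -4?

Direct substitution gives 0/0.
Apply L'Hôpital: lim (-5 + 5/(5*x + 21))/(4*x + 16), still 0/0.
After 2 applications of L'Hôpital's rule the quotient is (-25/(5*x + 21)^2)/(4); substituting x = -4 gives -25/4.

-25/4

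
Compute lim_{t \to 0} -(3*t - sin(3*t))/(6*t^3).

Direct substitution gives 0/0.
Apply L'Hôpital: lim (3 - 3*cos(3*t))/(-18*t^2), still 0/0.
Apply L'Hôpital: lim (9*sin(3*t))/(-36*t), still 0/0.
After 3 applications of L'Hôpital's rule the quotient is (27*cos(3*t))/(-36); substituting t = 0 gives -3/4.

-3/4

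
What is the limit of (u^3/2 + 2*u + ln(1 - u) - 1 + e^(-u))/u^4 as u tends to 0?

Substitution gives 0/0 (the numerator vanishes to order 4).
Expand each term to order u^4: the coefficient of u^4 in e^(-u) is 1/24 and in ln(1 - u) is -1/4.
Lower-order terms cancel with the polynomial part, so the numerator is (-5/24)·u^4 + o(u^4), and the limit is (-5/24)/(1) = -5/24.

-5/24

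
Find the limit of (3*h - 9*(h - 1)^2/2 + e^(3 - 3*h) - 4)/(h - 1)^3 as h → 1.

-9/2

Direct substitution gives 0/0.
Apply L'Hôpital: lim (-9*h - 3*e^(3 - 3*h) + 12)/(3*(h - 1)^2), still 0/0.
Apply L'Hôpital: lim (9*e^(3 - 3*h) - 9)/(6*h - 6), still 0/0.
After 3 applications of L'Hôpital's rule the quotient is (-27*e^(3 - 3*h))/(6); substituting h = 1 gives -9/2.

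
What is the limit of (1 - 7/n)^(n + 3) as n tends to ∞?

e^(-7)

Let L be the limit and take ln: ln L = lim (n + 3)·ln(1 - 7/n) = lim (n + 3)·(-7/n + O(1/n²)) = -7.
Hence L = e^(-7).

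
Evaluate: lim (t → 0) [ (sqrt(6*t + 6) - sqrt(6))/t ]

Substitution gives 0/0. Multiply numerator and denominator by the conjugate √(6 + 6t) + √6.
The numerator becomes (6 + 6t) − 6 = 6t, so the expression simplifies to 6/(√(6 + 6t) + √6).
Letting t → 0 gives 6/(2√6) = √(6)/2.

√(6)/2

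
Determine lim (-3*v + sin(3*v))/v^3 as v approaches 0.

-9/2

Direct substitution gives 0/0.
Apply L'Hôpital: lim (3*cos(3*v) - 3)/(3*v^2), still 0/0.
Apply L'Hôpital: lim (-9*sin(3*v))/(6*v), still 0/0.
After 3 applications of L'Hôpital's rule the quotient is (-27*cos(3*v))/(6); substituting v = 0 gives -9/2.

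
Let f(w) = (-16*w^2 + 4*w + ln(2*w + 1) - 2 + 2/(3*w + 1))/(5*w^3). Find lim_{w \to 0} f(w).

Substitution gives 0/0 (the numerator vanishes to order 3).
Expand each term to order w^3: the coefficient of w^3 in 2·1/(1 + 3w) is -54 and in ln(1 + 2w) is 8/3.
Lower-order terms cancel with the polynomial part, so the numerator is (-154/3)·w^3 + o(w^3), and the limit is (-154/3)/(5) = -154/15.

-154/15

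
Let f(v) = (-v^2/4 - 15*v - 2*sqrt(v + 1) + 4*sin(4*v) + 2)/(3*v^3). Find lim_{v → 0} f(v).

Substitution gives 0/0 (the numerator vanishes to order 3).
Expand each term to order v^3: the coefficient of v^3 in 4·sin(4v) is -128/3 and in -2·√(1 + v) is -1/8.
Lower-order terms cancel with the polynomial part, so the numerator is (-1027/24)·v^3 + o(v^3), and the limit is (-1027/24)/(3) = -1027/72.

-1027/72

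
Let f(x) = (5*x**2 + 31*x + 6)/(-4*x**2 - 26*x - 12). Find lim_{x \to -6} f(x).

-29/22

Direct substitution gives 0/0, so factor. Both numerator and denominator have (x + 6) as a factor.
After cancelling, the expression reduces to (5*x + 1)/(-4*x - 2).
Substituting x = -6 gives -29/22.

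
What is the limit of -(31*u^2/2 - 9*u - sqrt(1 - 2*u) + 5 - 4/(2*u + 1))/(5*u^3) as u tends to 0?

Substitution gives 0/0; apply L'Hôpital's rule 3 times.
After differentiating numerator and denominator 3 times the quotient is (192/(2*u + 1)^4 + 3/(1 - 2*u)^(5/2))/(-30); at u = 0 this is -13/2.

-13/2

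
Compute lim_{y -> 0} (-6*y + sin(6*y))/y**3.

Direct substitution gives 0/0.
Apply L'Hôpital: lim (6*cos(6*y) - 6)/(3*y^2), still 0/0.
Apply L'Hôpital: lim (-36*sin(6*y))/(6*y), still 0/0.
After 3 applications of L'Hôpital's rule the quotient is (-216*cos(6*y))/(6); substituting y = 0 gives -36.

-36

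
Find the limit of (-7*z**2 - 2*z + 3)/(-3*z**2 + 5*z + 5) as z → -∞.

Numerator and denominator both have degree 2.
Dividing every term by z^2, all lower-order terms vanish and the limit is the ratio of leading coefficients, -7/(-3) = 7/3.

7/3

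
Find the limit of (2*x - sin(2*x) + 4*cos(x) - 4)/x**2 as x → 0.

Substitution gives 0/0; apply L'Hôpital's rule 2 times.
After differentiating numerator and denominator 2 times the quotient is (4*sin(2*x) - 4*cos(x))/(2); at x = 0 this is -2.

-2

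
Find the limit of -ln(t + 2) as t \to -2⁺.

∞

As t → -2⁺, t + 2 → 0⁺ and ln(t + 2) → −∞.
Multiplying by -1 gives ∞.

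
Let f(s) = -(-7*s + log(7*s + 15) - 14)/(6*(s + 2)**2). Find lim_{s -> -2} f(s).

49/12

Direct substitution gives 0/0.
Apply L'Hôpital: lim (-7 + 7/(7*s + 15))/(-12*s - 24), still 0/0.
After 2 applications of L'Hôpital's rule the quotient is (-49/(7*s + 15)^2)/(-12); substituting s = -2 gives 49/12.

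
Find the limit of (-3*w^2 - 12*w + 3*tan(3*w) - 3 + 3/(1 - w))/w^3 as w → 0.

30

Substitution gives 0/0; apply L'Hôpital's rule 3 times.
After differentiating numerator and denominator 3 times the quotient is (18*(9*(w - 1)^4*(3*tan(3*w)^2 + 1)/cos(3*w)^2 + 1)/(w - 1)^4)/(6); at w = 0 this is 30.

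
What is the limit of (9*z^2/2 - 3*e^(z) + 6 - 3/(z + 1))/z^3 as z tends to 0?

5/2

Substitution gives 0/0; apply L'Hôpital's rule 3 times.
After differentiating numerator and denominator 3 times the quotient is (-3*e^(z) + 18/(z + 1)^4)/(6); at z = 0 this is 5/2.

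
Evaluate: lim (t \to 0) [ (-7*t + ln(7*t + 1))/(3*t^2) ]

-49/6

Direct substitution gives 0/0.
Apply L'Hôpital: lim (-7 + 7/(7*t + 1))/(6*t), still 0/0.
After 2 applications of L'Hôpital's rule the quotient is (-49/(7*t + 1)^2)/(6); substituting t = 0 gives -49/6.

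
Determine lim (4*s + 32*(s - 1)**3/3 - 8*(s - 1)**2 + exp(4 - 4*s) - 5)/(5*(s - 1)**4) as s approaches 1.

32/15

Direct substitution gives 0/0.
Apply L'Hôpital: lim (-16*s + 32*(s - 1)^2 - 4*e^(4 - 4*s) + 20)/(20*(s - 1)^3), still 0/0.
Apply L'Hôpital: lim (64*s + 16*e^(4 - 4*s) - 80)/(60*(s - 1)^2), still 0/0.
Apply L'Hôpital: lim (64 - 64*e^(4 - 4*s))/(120*s - 120), still 0/0.
After 4 applications of L'Hôpital's rule the quotient is (256*e^(4 - 4*s))/(120); substituting s = 1 gives 32/15.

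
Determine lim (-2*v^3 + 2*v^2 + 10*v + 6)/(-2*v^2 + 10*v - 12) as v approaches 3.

Since v = 3 makes numerator and denominator zero, (v - 3) divides both.
Cancelling it gives (-2*v^2 - 4*v - 2)/(4 - 2*v); now plug in v = 3 to get 16.

16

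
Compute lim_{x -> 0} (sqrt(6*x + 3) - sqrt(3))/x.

√(3)

Substitution gives 0/0. Multiply numerator and denominator by the conjugate √(3 + 6x) + √3.
The numerator becomes (3 + 6x) − 3 = 6x, so the expression simplifies to 6/(√(3 + 6x) + √3).
Letting x → 0 gives 6/(2√3) = √(3).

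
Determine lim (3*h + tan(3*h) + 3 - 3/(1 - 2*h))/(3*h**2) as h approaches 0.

-4

Substitution gives 0/0; apply L'Hôpital's rule 2 times.
After differentiating numerator and denominator 2 times the quotient is (18*tan(3*h)/cos(3*h)^2 + 24/(2*h - 1)^3)/(6); at h = 0 this is -4.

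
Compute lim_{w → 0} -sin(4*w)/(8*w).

Substitution gives 0/0.
Write it as (4/(-8))·sin(4w)/(4w); since sin(u)/u → 1, the limit is -1/2.

-1/2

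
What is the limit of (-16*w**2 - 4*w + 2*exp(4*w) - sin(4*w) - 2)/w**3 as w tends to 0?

32

Substitution gives 0/0 (the numerator vanishes to order 3).
Expand each term to order w^3: the coefficient of w^3 in −sin(4w) is 32/3 and in 2·e^(4w) is 64/3.
Lower-order terms cancel with the polynomial part, so the numerator is (32)·w^3 + o(w^3), and the limit is (32)/(1) = 32.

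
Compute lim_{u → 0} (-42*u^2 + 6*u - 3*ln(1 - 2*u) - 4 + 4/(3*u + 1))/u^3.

Substitution gives 0/0 (the numerator vanishes to order 3).
Expand each term to order u^3: the coefficient of u^3 in -3·ln(1 - 2u) is 8 and in 4·1/(1 + 3u) is -108.
Lower-order terms cancel with the polynomial part, so the numerator is (-100)·u^3 + o(u^3), and the limit is (-100)/(1) = -100.

-100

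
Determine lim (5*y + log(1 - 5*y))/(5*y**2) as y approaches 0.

-5/2

Direct substitution gives 0/0.
Apply L'Hôpital: lim (5 - 5/(1 - 5*y))/(10*y), still 0/0.
After 2 applications of L'Hôpital's rule the quotient is (-25/(1 - 5*y)^2)/(10); substituting y = 0 gives -5/2.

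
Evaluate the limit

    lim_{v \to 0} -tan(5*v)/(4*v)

-5/4

Substitution gives 0/0.
Since tan(u)/u → 1 as u → 0, tan(5v)/(5v) → 1 and the limit is 5/(-4) = -5/4.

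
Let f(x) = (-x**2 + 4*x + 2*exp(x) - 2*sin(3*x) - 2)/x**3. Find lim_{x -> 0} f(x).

Substitution gives 0/0; apply L'Hôpital's rule 3 times.
After differentiating numerator and denominator 3 times the quotient is (2*e^(x) + 54*cos(3*x))/(6); at x = 0 this is 28/3.

28/3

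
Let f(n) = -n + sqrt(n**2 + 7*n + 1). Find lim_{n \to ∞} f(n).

This has the form ∞ − ∞. Multiply and divide by the conjugate √(n^2 + 7*n + 1) + n.
That gives (7n + 1) / (√(n^2 + 7*n + 1) + n).
Divide numerator and denominator by n: the limit is 7/(2·1) = 7/2.

7/2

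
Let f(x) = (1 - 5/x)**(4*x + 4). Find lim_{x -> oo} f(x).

e^(-20)

Write it as [(1 - 5/x)^x]^(4) · (1 - 5/x)^(4). The bracketed term tends to e^(-5) and the second factor to 1, so the limit is e^(-20).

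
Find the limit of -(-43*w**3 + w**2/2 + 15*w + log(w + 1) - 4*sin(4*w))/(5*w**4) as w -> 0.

Substitution gives 0/0 (the numerator vanishes to order 4).
Expand each term to order w^4: the coefficient of w^4 in ln(1 + w) is -1/4 and in -4·sin(4w) is 0.
Lower-order terms cancel with the polynomial part, so the numerator is (-1/4)·w^4 + o(w^4), and the limit is (-1/4)/(-5) = 1/20.

1/20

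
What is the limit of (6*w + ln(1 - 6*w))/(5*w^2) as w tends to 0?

Direct substitution gives 0/0.
Apply L'Hôpital: lim (6 - 6/(1 - 6*w))/(10*w), still 0/0.
After 2 applications of L'Hôpital's rule the quotient is (-36/(1 - 6*w)^2)/(10); substituting w = 0 gives -18/5.

-18/5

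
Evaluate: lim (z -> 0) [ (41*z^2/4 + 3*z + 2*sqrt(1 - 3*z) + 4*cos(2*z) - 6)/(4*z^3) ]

Substitution gives 0/0; apply L'Hôpital's rule 3 times.
After differentiating numerator and denominator 3 times the quotient is (32*sin(2*z) - 81/(4*(1 - 3*z)^(5/2)))/(24); at z = 0 this is -27/32.

-27/32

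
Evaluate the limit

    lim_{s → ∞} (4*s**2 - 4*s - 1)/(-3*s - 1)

The numerator has higher degree (2 > 1); the quotient behaves like (4/(-3))·s^1 for large |s|.
As s → +∞ this diverges to -∞.

-∞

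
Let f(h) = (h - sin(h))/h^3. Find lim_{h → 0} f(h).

Direct substitution gives 0/0.
Apply L'Hôpital: lim (1 - cos(h))/(3*h^2), still 0/0.
Apply L'Hôpital: lim (sin(h))/(6*h), still 0/0.
After 3 applications of L'Hôpital's rule the quotient is (cos(h))/(6); substituting h = 0 gives 1/6.

1/6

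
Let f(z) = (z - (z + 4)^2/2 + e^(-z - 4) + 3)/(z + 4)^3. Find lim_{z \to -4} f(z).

Direct substitution gives 0/0.
Apply L'Hôpital: lim (-z - e^(-z - 4) - 3)/(3*(z + 4)^2), still 0/0.
Apply L'Hôpital: lim (e^(-z - 4) - 1)/(6*z + 24), still 0/0.
After 3 applications of L'Hôpital's rule the quotient is (-e^(-z - 4))/(6); substituting z = -4 gives -1/6.

-1/6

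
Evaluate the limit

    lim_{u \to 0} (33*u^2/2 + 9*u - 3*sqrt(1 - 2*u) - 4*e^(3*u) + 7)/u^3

Substitution gives 0/0; apply L'Hôpital's rule 3 times.
After differentiating numerator and denominator 3 times the quotient is (-108*e^(3*u) + 9/(1 - 2*u)^(5/2))/(6); at u = 0 this is -33/2.

-33/2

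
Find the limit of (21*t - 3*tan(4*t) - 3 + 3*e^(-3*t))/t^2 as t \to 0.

27/2

Substitution gives 0/0; apply L'Hôpital's rule 2 times.
After differentiating numerator and denominator 2 times the quotient is (-96*tan(4*t)/cos(4*t)^2 + 27*e^(-3*t))/(2); at t = 0 this is 27/2.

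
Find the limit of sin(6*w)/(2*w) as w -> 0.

3

Substitution gives 0/0.
Write it as (6/2)·sin(6w)/(6w); since sin(u)/u → 1, the limit is 3.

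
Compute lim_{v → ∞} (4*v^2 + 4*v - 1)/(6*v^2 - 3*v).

2/3

Numerator and denominator both have degree 2.
Dividing every term by v^2, all lower-order terms vanish and the limit is the ratio of leading coefficients, 4/(6) = 2/3.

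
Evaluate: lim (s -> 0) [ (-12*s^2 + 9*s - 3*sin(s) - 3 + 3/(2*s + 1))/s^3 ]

-47/2

Substitution gives 0/0; apply L'Hôpital's rule 3 times.
After differentiating numerator and denominator 3 times the quotient is (3*cos(s) - 144/(2*s + 1)^4)/(6); at s = 0 this is -47/2.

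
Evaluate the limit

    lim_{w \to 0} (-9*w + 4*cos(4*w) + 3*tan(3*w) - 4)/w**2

-32

Substitution gives 0/0; apply L'Hôpital's rule 2 times.
After differentiating numerator and denominator 2 times the quotient is (-64*cos(4*w) + 54*tan(3*w)^3 + 54*tan(3*w))/(2); at w = 0 this is -32.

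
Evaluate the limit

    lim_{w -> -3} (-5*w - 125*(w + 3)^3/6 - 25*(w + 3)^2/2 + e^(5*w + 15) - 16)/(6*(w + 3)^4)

Direct substitution gives 0/0.
Apply L'Hôpital: lim (-25*w - 125*(w + 3)^2/2 + 5*e^(5*w + 15) - 80)/(24*(w + 3)^3), still 0/0.
Apply L'Hôpital: lim (-125*w + 25*e^(5*w + 15) - 400)/(72*(w + 3)^2), still 0/0.
Apply L'Hôpital: lim (125*e^(5*w + 15) - 125)/(144*w + 432), still 0/0.
After 4 applications of L'Hôpital's rule the quotient is (625*e^(5*w + 15))/(144); substituting w = -3 gives 625/144.

625/144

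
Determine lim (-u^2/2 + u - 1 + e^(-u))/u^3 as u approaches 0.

Direct substitution gives 0/0.
Apply L'Hôpital: lim (-u + 1 - e^(-u))/(3*u^2), still 0/0.
Apply L'Hôpital: lim (-1 + e^(-u))/(6*u), still 0/0.
After 3 applications of L'Hôpital's rule the quotient is (-e^(-u))/(6); substituting u = 0 gives -1/6.

-1/6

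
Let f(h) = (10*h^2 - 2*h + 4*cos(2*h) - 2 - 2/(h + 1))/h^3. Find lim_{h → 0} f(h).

Substitution gives 0/0; apply L'Hôpital's rule 3 times.
After differentiating numerator and denominator 3 times the quotient is (32*sin(2*h) + 12/(h + 1)^4)/(6); at h = 0 this is 2.

2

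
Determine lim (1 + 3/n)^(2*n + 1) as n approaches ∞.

Write it as [(1 + 3/n)^n]^(2) · (1 + 3/n)^(1). The bracketed term tends to e^(3) and the second factor to 1, so the limit is e^(6).

e^(6)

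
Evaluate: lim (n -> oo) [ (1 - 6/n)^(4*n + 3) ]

e^(-24)

Write it as [(1 - 6/n)^n]^(4) · (1 - 6/n)^(3). The bracketed term tends to e^(-6) and the second factor to 1, so the limit is e^(-24).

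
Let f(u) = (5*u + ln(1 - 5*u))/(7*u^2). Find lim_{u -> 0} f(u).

-25/14

Direct substitution gives 0/0.
Apply L'Hôpital: lim (5 - 5/(1 - 5*u))/(14*u), still 0/0.
After 2 applications of L'Hôpital's rule the quotient is (-25/(1 - 5*u)^2)/(14); substituting u = 0 gives -25/14.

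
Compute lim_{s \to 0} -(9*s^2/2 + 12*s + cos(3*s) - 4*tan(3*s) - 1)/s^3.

Substitution gives 0/0; apply L'Hôpital's rule 3 times.
After differentiating numerator and denominator 3 times the quotient is (27*sin(3*s) - 648*tan(3*s)^4 - 864*tan(3*s)^2 - 216)/(-6); at s = 0 this is 36.

36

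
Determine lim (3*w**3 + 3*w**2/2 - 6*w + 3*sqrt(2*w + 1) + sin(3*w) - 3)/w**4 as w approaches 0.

Substitution gives 0/0 (the numerator vanishes to order 4).
Expand each term to order w^4: the coefficient of w^4 in 3·√(1 + 2w) is -15/8 and in sin(3w) is 0.
Lower-order terms cancel with the polynomial part, so the numerator is (-15/8)·w^4 + o(w^4), and the limit is (-15/8)/(1) = -15/8.

-15/8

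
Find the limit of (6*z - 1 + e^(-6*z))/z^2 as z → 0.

18

Direct substitution gives 0/0.
Apply L'Hôpital: lim (6 - 6*e^(-6*z))/(2*z), still 0/0.
After 2 applications of L'Hôpital's rule the quotient is (36*e^(-6*z))/(2); substituting z = 0 gives 18.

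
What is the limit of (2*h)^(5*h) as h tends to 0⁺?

1

Base → 0⁺ and exponent → 0⁺: a 0^0 form.
Take logs: 5h·ln(2h). This is 0·(−∞); rewriting as ln(2h)/(1/(5h)) and applying L'Hôpital gives 0.
Hence the limit is e^0 = 1.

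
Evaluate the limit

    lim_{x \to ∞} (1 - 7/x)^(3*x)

e^(-21)

Let L be the limit and take ln: ln L = lim (3x)·ln(1 - 7/x) = lim (3x)·(-7/x + O(1/x²)) = -21.
Hence L = e^(-21).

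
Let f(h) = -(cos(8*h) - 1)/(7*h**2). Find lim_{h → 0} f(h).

32/7

Direct substitution gives 0/0.
Apply L'Hôpital: lim (-8*sin(8*h))/(-14*h), still 0/0.
After 2 applications of L'Hôpital's rule the quotient is (-64*cos(8*h))/(-14); substituting h = 0 gives 32/7.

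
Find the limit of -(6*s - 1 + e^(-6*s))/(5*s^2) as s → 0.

-18/5

Direct substitution gives 0/0.
Apply L'Hôpital: lim (6 - 6*e^(-6*s))/(-10*s), still 0/0.
After 2 applications of L'Hôpital's rule the quotient is (36*e^(-6*s))/(-10); substituting s = 0 gives -18/5.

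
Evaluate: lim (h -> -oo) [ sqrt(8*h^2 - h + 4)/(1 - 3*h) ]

For large |h|, √(8*h^2 - h + 4) ≈ √8·|h| and the denominator ≈ -3h.
Since h → −∞, |h| = −h, giving −√8/(-3) = 2*√(2)/3.

2*√(2)/3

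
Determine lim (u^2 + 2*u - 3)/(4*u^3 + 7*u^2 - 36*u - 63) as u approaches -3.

At u = -3 both the top and bottom vanish — a removable singularity. Factoring out (u + 3) from each leaves (u - 1)/(4*u^2 - 5*u - 21), which at u = -3 equals -2/15.

-2/15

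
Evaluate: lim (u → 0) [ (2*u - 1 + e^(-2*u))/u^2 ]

2

Direct substitution gives 0/0.
Apply L'Hôpital: lim (2 - 2*e^(-2*u))/(2*u), still 0/0.
After 2 applications of L'Hôpital's rule the quotient is (4*e^(-2*u))/(2); substituting u = 0 gives 2.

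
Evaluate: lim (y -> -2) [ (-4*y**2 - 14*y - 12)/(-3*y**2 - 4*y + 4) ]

Since y = -2 makes numerator and denominator zero, (y + 2) divides both.
Cancelling it gives (-4*y - 6)/(2 - 3*y); now plug in y = -2 to get 1/4.

1/4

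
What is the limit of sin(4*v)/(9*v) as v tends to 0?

4/9

Substitution gives 0/0.
Write it as (4/9)·sin(4v)/(4v); since sin(u)/u → 1, the limit is 4/9.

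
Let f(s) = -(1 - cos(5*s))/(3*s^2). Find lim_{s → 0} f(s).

Substitution gives 0/0.
Use (1 − cos u)/u² → 1/2 with u = 5s: the limit is 5²/(2·(-3)) = -25/6.

-25/6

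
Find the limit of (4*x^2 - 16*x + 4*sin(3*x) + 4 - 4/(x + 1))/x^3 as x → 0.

Substitution gives 0/0; apply L'Hôpital's rule 3 times.
After differentiating numerator and denominator 3 times the quotient is (-108*cos(3*x) + 24/(x + 1)^4)/(6); at x = 0 this is -14.

-14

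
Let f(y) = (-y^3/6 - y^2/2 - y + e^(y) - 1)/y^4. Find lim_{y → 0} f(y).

1/24

Direct substitution gives 0/0.
Apply L'Hôpital: lim (-y^2/2 - y + e^(y) - 1)/(4*y^3), still 0/0.
Apply L'Hôpital: lim (-y + e^(y) - 1)/(12*y^2), still 0/0.
Apply L'Hôpital: lim (e^(y) - 1)/(24*y), still 0/0.
After 4 applications of L'Hôpital's rule the quotient is (e^(y))/(24); substituting y = 0 gives 1/24.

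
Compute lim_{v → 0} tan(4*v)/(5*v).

4/5

Substitution gives 0/0.
Since tan(u)/u → 1 as u → 0, tan(4v)/(4v) → 1 and the limit is 4/5.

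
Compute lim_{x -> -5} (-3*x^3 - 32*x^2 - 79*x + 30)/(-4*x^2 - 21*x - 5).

At x = -5 both the top and bottom vanish — a removable singularity. Factoring out (x + 5) from each leaves (-3*x^2 - 17*x + 6)/(-4*x - 1), which at x = -5 equals 16/19.

16/19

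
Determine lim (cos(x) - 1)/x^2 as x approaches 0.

-1/2

Direct substitution gives 0/0.
Apply L'Hôpital: lim (-sin(x))/(2*x), still 0/0.
After 2 applications of L'Hôpital's rule the quotient is (-cos(x))/(2); substituting x = 0 gives -1/2.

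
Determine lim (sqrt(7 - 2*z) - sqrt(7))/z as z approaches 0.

A 0/0 form; rationalise with √(7 - 2z) + √7. This collapses the numerator to -2z, leaving -2/(√(7 - 2z) + √7) → -2/(2√7) = -√(7)/7.

-√(7)/7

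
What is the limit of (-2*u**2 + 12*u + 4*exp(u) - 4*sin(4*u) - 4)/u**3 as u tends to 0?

Substitution gives 0/0 (the numerator vanishes to order 3).
Expand each term to order u^3: the coefficient of u^3 in 4·e^(u) is 2/3 and in -4·sin(4u) is 128/3.
Lower-order terms cancel with the polynomial part, so the numerator is (130/3)·u^3 + o(u^3), and the limit is (130/3)/(1) = 130/3.

130/3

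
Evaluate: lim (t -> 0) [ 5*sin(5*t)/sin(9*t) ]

25/9

Substitution gives 0/0.
Divide numerator and denominator by t: sin(5t)/t → 5 and sin(9t)/t → 9, so the limit is 5·5/9 = 25/9.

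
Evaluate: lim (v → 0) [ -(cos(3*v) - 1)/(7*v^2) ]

Direct substitution gives 0/0.
Apply L'Hôpital: lim (-3*sin(3*v))/(-14*v), still 0/0.
After 2 applications of L'Hôpital's rule the quotient is (-9*cos(3*v))/(-14); substituting v = 0 gives 9/14.

9/14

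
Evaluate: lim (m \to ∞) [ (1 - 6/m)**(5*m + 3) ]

Write it as [(1 - 6/m)^m]^(5) · (1 - 6/m)^(3). The bracketed term tends to e^(-6) and the second factor to 1, so the limit is e^(-30).

e^(-30)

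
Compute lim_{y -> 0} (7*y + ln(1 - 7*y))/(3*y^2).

-49/6

Direct substitution gives 0/0.
Apply L'Hôpital: lim (7 - 7/(1 - 7*y))/(6*y), still 0/0.
After 2 applications of L'Hôpital's rule the quotient is (-49/(1 - 7*y)^2)/(6); substituting y = 0 gives -49/6.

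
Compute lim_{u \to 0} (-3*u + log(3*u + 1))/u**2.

Direct substitution gives 0/0.
Apply L'Hôpital: lim (-3 + 3/(3*u + 1))/(2*u), still 0/0.
After 2 applications of L'Hôpital's rule the quotient is (-9/(3*u + 1)^2)/(2); substituting u = 0 gives -9/2.

-9/2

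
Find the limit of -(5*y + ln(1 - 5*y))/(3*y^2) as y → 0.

25/6

Direct substitution gives 0/0.
Apply L'Hôpital: lim (5 - 5/(1 - 5*y))/(-6*y), still 0/0.
After 2 applications of L'Hôpital's rule the quotient is (-25/(1 - 5*y)^2)/(-6); substituting y = 0 gives 25/6.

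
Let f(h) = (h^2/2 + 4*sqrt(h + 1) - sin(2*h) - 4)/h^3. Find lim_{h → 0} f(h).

19/12

Substitution gives 0/0 (the numerator vanishes to order 3).
Expand each term to order h^3: the coefficient of h^3 in 4·√(1 + h) is 1/4 and in −sin(2h) is 4/3.
Lower-order terms cancel with the polynomial part, so the numerator is (19/12)·h^3 + o(h^3), and the limit is (19/12)/(1) = 19/12.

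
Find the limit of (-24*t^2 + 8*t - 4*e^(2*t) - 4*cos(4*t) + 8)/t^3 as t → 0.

-16/3

Substitution gives 0/0; apply L'Hôpital's rule 3 times.
After differentiating numerator and denominator 3 times the quotient is (-32*e^(2*t) - 256*sin(4*t))/(6); at t = 0 this is -16/3.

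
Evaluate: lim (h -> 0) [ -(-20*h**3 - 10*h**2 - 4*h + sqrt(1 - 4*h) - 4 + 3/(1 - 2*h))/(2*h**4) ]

Substitution gives 0/0; apply L'Hôpital's rule 4 times.
After differentiating numerator and denominator 4 times the quotient is (-1152/(2*h - 1)^5 - 240/(1 - 4*h)^(7/2))/(-48); at h = 0 this is -19.

-19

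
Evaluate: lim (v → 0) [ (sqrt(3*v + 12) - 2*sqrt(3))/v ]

A 0/0 form; rationalise with √(12 + 3v) + √12. This collapses the numerator to 3v, leaving 3/(√(12 + 3v) + √12) → 3/(2√12) = √(3)/4.

√(3)/4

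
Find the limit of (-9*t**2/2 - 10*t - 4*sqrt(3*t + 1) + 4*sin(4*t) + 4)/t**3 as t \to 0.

Substitution gives 0/0 (the numerator vanishes to order 3).
Expand each term to order t^3: the coefficient of t^3 in -4·√(1 + 3t) is -27/4 and in 4·sin(4t) is -128/3.
Lower-order terms cancel with the polynomial part, so the numerator is (-593/12)·t^3 + o(t^3), and the limit is (-593/12)/(1) = -593/12.

-593/12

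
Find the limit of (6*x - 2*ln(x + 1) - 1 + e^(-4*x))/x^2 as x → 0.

Substitution gives 0/0 (the numerator vanishes to order 2).
Expand each term to order x^2: the coefficient of x^2 in -2·ln(1 + x) is 1 and in e^(-4x) is 8.
Lower-order terms cancel with the polynomial part, so the numerator is (9)·x^2 + o(x^2), and the limit is (9)/(1) = 9.

9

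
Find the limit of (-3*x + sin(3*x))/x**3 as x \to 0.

Direct substitution gives 0/0.
Apply L'Hôpital: lim (3*cos(3*x) - 3)/(3*x^2), still 0/0.
Apply L'Hôpital: lim (-9*sin(3*x))/(6*x), still 0/0.
After 3 applications of L'Hôpital's rule the quotient is (-27*cos(3*x))/(6); substituting x = 0 gives -9/2.

-9/2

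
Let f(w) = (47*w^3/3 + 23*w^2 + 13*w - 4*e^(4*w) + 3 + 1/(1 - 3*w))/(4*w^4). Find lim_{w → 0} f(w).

115/12

Substitution gives 0/0; apply L'Hôpital's rule 4 times.
After differentiating numerator and denominator 4 times the quotient is (-1024*e^(4*w) - 1944/(3*w - 1)^5)/(96); at w = 0 this is 115/12.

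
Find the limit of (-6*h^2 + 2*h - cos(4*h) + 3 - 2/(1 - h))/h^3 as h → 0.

Substitution gives 0/0 (the numerator vanishes to order 3).
Expand each term to order h^3: the coefficient of h^3 in -2·1/(1 - h) is -2 and in −cos(4h) is 0.
Lower-order terms cancel with the polynomial part, so the numerator is (-2)·h^3 + o(h^3), and the limit is (-2)/(1) = -2.

-2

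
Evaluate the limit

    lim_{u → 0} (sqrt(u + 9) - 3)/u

Substitution gives 0/0. Multiply numerator and denominator by the conjugate √(9 + u) + √9.
The numerator becomes (9 + u) − 9 = u, so the expression simplifies to 1/(√(9 + u) + √9).
Letting u → 0 gives 1/(2√9) = 1/6.

1/6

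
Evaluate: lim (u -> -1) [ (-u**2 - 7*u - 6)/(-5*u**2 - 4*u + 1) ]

-5/6

Direct substitution gives 0/0, so factor. Both numerator and denominator have (u + 1) as a factor.
After cancelling, the expression reduces to (-u - 6)/(1 - 5*u).
Substituting u = -1 gives -5/6.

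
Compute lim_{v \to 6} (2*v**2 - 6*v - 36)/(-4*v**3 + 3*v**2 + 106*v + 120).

-9/145

Direct substitution gives 0/0, so factor. Both numerator and denominator have (v - 6) as a factor.
After cancelling, the expression reduces to (2*v + 6)/(-4*v^2 - 21*v - 20).
Substituting v = 6 gives -9/145.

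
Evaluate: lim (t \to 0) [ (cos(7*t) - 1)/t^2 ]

-49/2

Direct substitution gives 0/0.
Apply L'Hôpital: lim (-7*sin(7*t))/(2*t), still 0/0.
After 2 applications of L'Hôpital's rule the quotient is (-49*cos(7*t))/(2); substituting t = 0 gives -49/2.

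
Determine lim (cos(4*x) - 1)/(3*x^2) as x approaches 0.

Direct substitution gives 0/0.
Apply L'Hôpital: lim (-4*sin(4*x))/(6*x), still 0/0.
After 2 applications of L'Hôpital's rule the quotient is (-16*cos(4*x))/(6); substituting x = 0 gives -8/3.

-8/3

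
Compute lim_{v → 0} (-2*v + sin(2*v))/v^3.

-4/3

Direct substitution gives 0/0.
Apply L'Hôpital: lim (2*cos(2*v) - 2)/(3*v^2), still 0/0.
Apply L'Hôpital: lim (-4*sin(2*v))/(6*v), still 0/0.
After 3 applications of L'Hôpital's rule the quotient is (-8*cos(2*v))/(6); substituting v = 0 gives -4/3.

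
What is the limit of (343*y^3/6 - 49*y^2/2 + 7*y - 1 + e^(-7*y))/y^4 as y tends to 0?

Direct substitution gives 0/0.
Apply L'Hôpital: lim (343*y^2/2 - 49*y + 7 - 7*e^(-7*y))/(4*y^3), still 0/0.
Apply L'Hôpital: lim (343*y - 49 + 49*e^(-7*y))/(12*y^2), still 0/0.
Apply L'Hôpital: lim (343 - 343*e^(-7*y))/(24*y), still 0/0.
After 4 applications of L'Hôpital's rule the quotient is (2401*e^(-7*y))/(24); substituting y = 0 gives 2401/24.

2401/24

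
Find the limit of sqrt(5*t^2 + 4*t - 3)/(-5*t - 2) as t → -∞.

For large |t|, √(5*t^2 + 4*t - 3) ≈ √5·|t| and the denominator ≈ -5t.
Since t → −∞, |t| = −t, giving −√5/(-5) = √(5)/5.

√(5)/5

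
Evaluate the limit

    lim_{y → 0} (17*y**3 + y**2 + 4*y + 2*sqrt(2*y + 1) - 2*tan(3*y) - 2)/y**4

-5/4

Substitution gives 0/0; apply L'Hôpital's rule 4 times.
After differentiating numerator and denominator 4 times the quotient is (1296*tan(3*y)/cos(3*y)^2 - 3888*tan(3*y)/cos(3*y)^4 - 30/(2*y + 1)^(7/2))/(24); at y = 0 this is -5/4.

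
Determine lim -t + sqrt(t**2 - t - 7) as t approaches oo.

-1/2

An ∞ − ∞ form. Rationalising with the conjugate, the difference becomes (-t - 7) / (√(t^2 - t - 7) + t).
For large t the denominator behaves like 2·t, so the quotient tends to -1/2 = -1/2.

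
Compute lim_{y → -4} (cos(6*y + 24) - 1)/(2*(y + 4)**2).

Direct substitution gives 0/0.
Apply L'Hôpital: lim (-6*sin(6*y + 24))/(4*y + 16), still 0/0.
After 2 applications of L'Hôpital's rule the quotient is (-36*cos(6*y + 24))/(4); substituting y = -4 gives -9.

-9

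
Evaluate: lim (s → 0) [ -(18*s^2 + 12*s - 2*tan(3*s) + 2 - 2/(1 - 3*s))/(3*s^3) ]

Substitution gives 0/0 (the numerator vanishes to order 3).
Expand each term to order s^3: the coefficient of s^3 in -2·tan(3s) is -18 and in -2·1/(1 - 3s) is -54.
Lower-order terms cancel with the polynomial part, so the numerator is (-72)·s^3 + o(s^3), and the limit is (-72)/(-3) = 24.

24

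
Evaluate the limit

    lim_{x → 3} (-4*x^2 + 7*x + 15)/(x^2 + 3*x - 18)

-17/9

Direct substitution gives 0/0, so factor. Both numerator and denominator have (x - 3) as a factor.
After cancelling, the expression reduces to (-4*x - 5)/(x + 6).
Substituting x = 3 gives -17/9.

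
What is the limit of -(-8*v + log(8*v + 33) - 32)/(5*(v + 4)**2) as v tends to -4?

Direct substitution gives 0/0.
Apply L'Hôpital: lim (-8 + 8/(8*v + 33))/(-10*v - 40), still 0/0.
After 2 applications of L'Hôpital's rule the quotient is (-64/(8*v + 33)^2)/(-10); substituting v = -4 gives 32/5.

32/5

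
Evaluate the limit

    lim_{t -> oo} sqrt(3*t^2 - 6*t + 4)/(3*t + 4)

√(3)/3

For large |t|, √(3*t^2 - 6*t + 4) ≈ √3·|t| and the denominator ≈ 3t.
Since t → +∞, |t| = t, giving √3/(3) = √(3)/3.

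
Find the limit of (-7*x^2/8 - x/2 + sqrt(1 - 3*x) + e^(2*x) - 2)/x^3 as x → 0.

-17/48

Substitution gives 0/0 (the numerator vanishes to order 3).
Expand each term to order x^3: the coefficient of x^3 in e^(2x) is 4/3 and in √(1 - 3x) is -27/16.
Lower-order terms cancel with the polynomial part, so the numerator is (-17/48)·x^3 + o(x^3), and the limit is (-17/48)/(1) = -17/48.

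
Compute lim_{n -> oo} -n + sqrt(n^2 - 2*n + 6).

-1

An ∞ − ∞ form. Rationalising with the conjugate, the difference becomes (-2n + 6) / (√(n^2 - 2*n + 6) + n).
For large n the denominator behaves like 2·n, so the quotient tends to -2/2 = -1.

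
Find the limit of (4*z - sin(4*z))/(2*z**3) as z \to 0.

Direct substitution gives 0/0.
Apply L'Hôpital: lim (4 - 4*cos(4*z))/(6*z^2), still 0/0.
Apply L'Hôpital: lim (16*sin(4*z))/(12*z), still 0/0.
After 3 applications of L'Hôpital's rule the quotient is (64*cos(4*z))/(12); substituting z = 0 gives 16/3.

16/3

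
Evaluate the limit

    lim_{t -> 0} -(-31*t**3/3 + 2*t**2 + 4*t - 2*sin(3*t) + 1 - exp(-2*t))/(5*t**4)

Substitution gives 0/0; apply L'Hôpital's rule 4 times.
After differentiating numerator and denominator 4 times the quotient is (-162*sin(3*t) - 16*e^(-2*t))/(-120); at t = 0 this is 2/15.

2/15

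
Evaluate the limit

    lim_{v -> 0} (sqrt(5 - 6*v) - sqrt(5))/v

Substitution gives 0/0. Multiply numerator and denominator by the conjugate √(5 - 6v) + √5.
The numerator becomes (5 - 6v) − 5 = -6v, so the expression simplifies to -6/(√(5 - 6v) + √5).
Letting v → 0 gives -6/(2√5) = -3*√(5)/5.

-3*√(5)/5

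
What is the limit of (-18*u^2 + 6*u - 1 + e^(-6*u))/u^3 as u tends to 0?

-36

Direct substitution gives 0/0.
Apply L'Hôpital: lim (-36*u + 6 - 6*e^(-6*u))/(3*u^2), still 0/0.
Apply L'Hôpital: lim (-36 + 36*e^(-6*u))/(6*u), still 0/0.
After 3 applications of L'Hôpital's rule the quotient is (-216*e^(-6*u))/(6); substituting u = 0 gives -36.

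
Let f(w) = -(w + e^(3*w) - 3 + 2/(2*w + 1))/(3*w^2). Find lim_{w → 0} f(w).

Substitution gives 0/0; apply L'Hôpital's rule 2 times.
After differentiating numerator and denominator 2 times the quotient is (9*e^(3*w) + 16/(2*w + 1)^3)/(-6); at w = 0 this is -25/6.

-25/6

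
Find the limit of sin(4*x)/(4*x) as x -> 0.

1

Substitution gives 0/0.
Write it as (4/4)·sin(4x)/(4x); since sin(u)/u → 1, the limit is 1.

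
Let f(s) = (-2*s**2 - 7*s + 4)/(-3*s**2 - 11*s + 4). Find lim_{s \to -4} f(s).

Since s = -4 makes numerator and denominator zero, (s + 4) divides both.
Cancelling it gives (1 - 2*s)/(1 - 3*s); now plug in s = -4 to get 9/13.

9/13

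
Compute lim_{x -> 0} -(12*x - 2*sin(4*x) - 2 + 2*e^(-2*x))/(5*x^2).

-4/5

Substitution gives 0/0; apply L'Hôpital's rule 2 times.
After differentiating numerator and denominator 2 times the quotient is (32*sin(4*x) + 8*e^(-2*x))/(-10); at x = 0 this is -4/5.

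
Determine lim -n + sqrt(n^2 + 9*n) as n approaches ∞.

This has the form ∞ − ∞. Multiply and divide by the conjugate √(n^2 + 9*n) + n.
That gives (9n) / (√(n^2 + 9*n) + n).
Divide numerator and denominator by n: the limit is 9/(2·1) = 9/2.

9/2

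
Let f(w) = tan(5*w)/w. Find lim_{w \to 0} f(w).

Substitution gives 0/0.
Since tan(u)/u → 1 as u → 0, tan(5w)/(5w) → 1 and the limit is 5.

5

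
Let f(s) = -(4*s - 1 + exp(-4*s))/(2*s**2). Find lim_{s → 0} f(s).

Direct substitution gives 0/0.
Apply L'Hôpital: lim (4 - 4*e^(-4*s))/(-4*s), still 0/0.
After 2 applications of L'Hôpital's rule the quotient is (16*e^(-4*s))/(-4); substituting s = 0 gives -4.

-4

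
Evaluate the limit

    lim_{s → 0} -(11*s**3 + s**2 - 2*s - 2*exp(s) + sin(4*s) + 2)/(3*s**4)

1/36

Substitution gives 0/0; apply L'Hôpital's rule 4 times.
After differentiating numerator and denominator 4 times the quotient is (-2*e^(s) + 256*sin(4*s))/(-72); at s = 0 this is 1/36.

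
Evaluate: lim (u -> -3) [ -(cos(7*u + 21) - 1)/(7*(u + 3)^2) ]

7/2

Direct substitution gives 0/0.
Apply L'Hôpital: lim (-7*sin(7*u + 21))/(-14*u - 42), still 0/0.
After 2 applications of L'Hôpital's rule the quotient is (-49*cos(7*u + 21))/(-14); substituting u = -3 gives 7/2.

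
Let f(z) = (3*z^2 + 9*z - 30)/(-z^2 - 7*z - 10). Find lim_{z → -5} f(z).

-7

Since z = -5 makes numerator and denominator zero, (z + 5) divides both.
Cancelling it gives (3*z - 6)/(-z - 2); now plug in z = -5 to get -7.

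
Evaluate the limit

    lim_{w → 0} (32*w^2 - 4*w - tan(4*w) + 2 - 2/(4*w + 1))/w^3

320/3

Substitution gives 0/0 (the numerator vanishes to order 3).
Expand each term to order w^3: the coefficient of w^3 in -2·1/(1 + 4w) is 128 and in −tan(4w) is -64/3.
Lower-order terms cancel with the polynomial part, so the numerator is (320/3)·w^3 + o(w^3), and the limit is (320/3)/(1) = 320/3.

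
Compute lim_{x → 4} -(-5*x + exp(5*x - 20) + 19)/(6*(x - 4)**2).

-25/12

Direct substitution gives 0/0.
Apply L'Hôpital: lim (5*e^(5*x - 20) - 5)/(48 - 12*x), still 0/0.
After 2 applications of L'Hôpital's rule the quotient is (25*e^(5*x - 20))/(-12); substituting x = 4 gives -25/12.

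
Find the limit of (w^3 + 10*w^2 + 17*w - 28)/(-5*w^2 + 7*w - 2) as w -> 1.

Direct substitution gives 0/0, so factor. Both numerator and denominator have (w - 1) as a factor.
After cancelling, the expression reduces to (w^2 + 11*w + 28)/(2 - 5*w).
Substituting w = 1 gives -40/3.

-40/3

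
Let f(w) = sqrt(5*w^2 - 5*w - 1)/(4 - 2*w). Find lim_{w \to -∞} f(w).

For large |w|, √(5*w^2 - 5*w - 1) ≈ √5·|w| and the denominator ≈ -2w.
Since w → −∞, |w| = −w, giving −√5/(-2) = √(5)/2.

√(5)/2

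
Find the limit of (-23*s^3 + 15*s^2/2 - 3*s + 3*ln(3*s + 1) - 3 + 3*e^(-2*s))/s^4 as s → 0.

-235/4

Substitution gives 0/0 (the numerator vanishes to order 4).
Expand each term to order s^4: the coefficient of s^4 in 3·e^(-2s) is 2 and in 3·ln(1 + 3s) is -243/4.
Lower-order terms cancel with the polynomial part, so the numerator is (-235/4)·s^4 + o(s^4), and the limit is (-235/4)/(1) = -235/4.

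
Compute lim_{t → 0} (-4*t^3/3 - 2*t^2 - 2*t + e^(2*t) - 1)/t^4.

2/3

Direct substitution gives 0/0.
Apply L'Hôpital: lim (-4*t^2 - 4*t + 2*e^(2*t) - 2)/(4*t^3), still 0/0.
Apply L'Hôpital: lim (-8*t + 4*e^(2*t) - 4)/(12*t^2), still 0/0.
Apply L'Hôpital: lim (8*e^(2*t) - 8)/(24*t), still 0/0.
After 4 applications of L'Hôpital's rule the quotient is (16*e^(2*t))/(24); substituting t = 0 gives 2/3.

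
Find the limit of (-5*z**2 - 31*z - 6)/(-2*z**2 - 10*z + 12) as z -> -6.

At z = -6 both the top and bottom vanish — a removable singularity. Factoring out (z + 6) from each leaves (-5*z - 1)/(2 - 2*z), which at z = -6 equals 29/14.

29/14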